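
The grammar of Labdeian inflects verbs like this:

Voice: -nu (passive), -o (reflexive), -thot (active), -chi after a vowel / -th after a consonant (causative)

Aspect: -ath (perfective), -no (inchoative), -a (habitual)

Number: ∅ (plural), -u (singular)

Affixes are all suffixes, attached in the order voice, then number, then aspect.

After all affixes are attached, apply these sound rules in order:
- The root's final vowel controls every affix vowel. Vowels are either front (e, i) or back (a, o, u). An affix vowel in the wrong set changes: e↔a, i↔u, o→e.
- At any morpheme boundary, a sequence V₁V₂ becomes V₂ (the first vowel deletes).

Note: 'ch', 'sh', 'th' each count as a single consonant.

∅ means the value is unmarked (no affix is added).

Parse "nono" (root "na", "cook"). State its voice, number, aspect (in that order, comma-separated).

reflexive, plural, inchoative

Segment: na-o-no.
voice: -o → reflexive.
number: ∅ → plural.
aspect: -no → inchoative.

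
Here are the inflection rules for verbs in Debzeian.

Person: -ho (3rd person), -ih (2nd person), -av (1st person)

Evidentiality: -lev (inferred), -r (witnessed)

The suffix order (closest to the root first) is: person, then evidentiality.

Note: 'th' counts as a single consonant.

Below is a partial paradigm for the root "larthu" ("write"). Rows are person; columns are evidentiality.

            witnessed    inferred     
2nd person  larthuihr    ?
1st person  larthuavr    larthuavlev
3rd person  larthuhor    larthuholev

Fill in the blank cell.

Attach person 2nd person -ih → larthuih.
Attach evidentiality inferred -lev → larthuihlev.

larthuihlev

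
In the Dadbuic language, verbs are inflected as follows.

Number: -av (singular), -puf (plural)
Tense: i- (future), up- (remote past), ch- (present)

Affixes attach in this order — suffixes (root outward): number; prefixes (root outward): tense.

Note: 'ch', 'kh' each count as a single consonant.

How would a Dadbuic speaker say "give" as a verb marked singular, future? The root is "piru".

ipiruav

Attach tense future i- → ipiru.
Attach number singular -av → ipiruav.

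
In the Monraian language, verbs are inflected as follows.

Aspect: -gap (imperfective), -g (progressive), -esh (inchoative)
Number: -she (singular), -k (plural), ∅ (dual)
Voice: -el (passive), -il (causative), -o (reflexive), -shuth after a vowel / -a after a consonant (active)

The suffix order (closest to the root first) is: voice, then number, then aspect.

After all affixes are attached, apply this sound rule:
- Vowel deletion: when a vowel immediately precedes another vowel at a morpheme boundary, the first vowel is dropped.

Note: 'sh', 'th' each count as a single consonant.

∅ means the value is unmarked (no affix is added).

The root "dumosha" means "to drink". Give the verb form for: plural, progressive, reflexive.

Attach voice reflexive -o → dumoshao.
Attach number plural -k → dumoshaok.
Attach aspect progressive -g → dumoshaokg.
Apply vowel deletion: dumoshaokg → dumoshokg.

dumoshokg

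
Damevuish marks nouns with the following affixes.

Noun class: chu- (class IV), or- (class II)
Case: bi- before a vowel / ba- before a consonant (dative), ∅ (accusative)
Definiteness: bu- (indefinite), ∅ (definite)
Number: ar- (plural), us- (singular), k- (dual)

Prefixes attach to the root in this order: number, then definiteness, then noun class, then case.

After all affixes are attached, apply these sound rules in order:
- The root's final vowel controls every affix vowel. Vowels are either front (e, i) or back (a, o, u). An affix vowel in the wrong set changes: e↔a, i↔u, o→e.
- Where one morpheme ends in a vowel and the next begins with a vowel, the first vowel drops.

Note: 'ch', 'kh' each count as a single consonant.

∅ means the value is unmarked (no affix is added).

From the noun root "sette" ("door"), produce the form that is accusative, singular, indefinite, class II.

erbissette

Attach number singular us- → ussette.
Attach definiteness indefinite bu- → buussette.
Attach noun class class II or- → orbuussette.
case = accusative: zero marking, form stays orbuussette.
Apply vowel harmony: orbuussette → erbiissette.
Apply vowel deletion: erbiissette → erbissette.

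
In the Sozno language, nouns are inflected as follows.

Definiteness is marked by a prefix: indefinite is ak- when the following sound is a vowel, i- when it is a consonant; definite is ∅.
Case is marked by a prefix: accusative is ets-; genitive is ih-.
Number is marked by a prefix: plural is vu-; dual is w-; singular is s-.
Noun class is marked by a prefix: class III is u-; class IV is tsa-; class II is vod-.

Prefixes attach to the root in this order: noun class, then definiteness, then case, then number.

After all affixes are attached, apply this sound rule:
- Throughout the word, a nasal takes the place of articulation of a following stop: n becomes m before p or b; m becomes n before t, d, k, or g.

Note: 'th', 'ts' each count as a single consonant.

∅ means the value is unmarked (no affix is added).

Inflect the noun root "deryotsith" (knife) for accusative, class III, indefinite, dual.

Attach noun class class III u- → uderyotsith.
Attach definiteness indefinite ak- (before vowel 'u') → akuderyotsith.
Attach case accusative ets- → etsakuderyotsith.
Attach number dual w- → wetsakuderyotsith.
Nasal assimilation: no change.

wetsakuderyotsith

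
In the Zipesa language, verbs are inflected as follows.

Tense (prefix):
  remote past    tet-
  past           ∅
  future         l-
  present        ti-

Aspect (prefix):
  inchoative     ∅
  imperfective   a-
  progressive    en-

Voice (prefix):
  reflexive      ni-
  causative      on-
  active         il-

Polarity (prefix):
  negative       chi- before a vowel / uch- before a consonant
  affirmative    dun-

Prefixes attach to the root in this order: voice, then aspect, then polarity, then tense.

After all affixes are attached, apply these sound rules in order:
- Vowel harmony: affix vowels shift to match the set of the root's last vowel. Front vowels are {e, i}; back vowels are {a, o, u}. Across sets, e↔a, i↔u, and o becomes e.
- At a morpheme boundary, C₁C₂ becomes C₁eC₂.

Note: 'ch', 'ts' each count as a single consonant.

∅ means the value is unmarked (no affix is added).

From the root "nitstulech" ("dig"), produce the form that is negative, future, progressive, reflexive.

Attach voice reflexive ni- → ninitstulech.
Attach aspect progressive en- → enninitstulech.
Attach polarity negative chi- (before vowel 'e') → chienninitstulech.
Attach tense future l- → lchienninitstulech.
Vowel harmony: no change.
Apply epenthesis: lchienninitstulech → lechieneninitstulech.

lechieneninitstulech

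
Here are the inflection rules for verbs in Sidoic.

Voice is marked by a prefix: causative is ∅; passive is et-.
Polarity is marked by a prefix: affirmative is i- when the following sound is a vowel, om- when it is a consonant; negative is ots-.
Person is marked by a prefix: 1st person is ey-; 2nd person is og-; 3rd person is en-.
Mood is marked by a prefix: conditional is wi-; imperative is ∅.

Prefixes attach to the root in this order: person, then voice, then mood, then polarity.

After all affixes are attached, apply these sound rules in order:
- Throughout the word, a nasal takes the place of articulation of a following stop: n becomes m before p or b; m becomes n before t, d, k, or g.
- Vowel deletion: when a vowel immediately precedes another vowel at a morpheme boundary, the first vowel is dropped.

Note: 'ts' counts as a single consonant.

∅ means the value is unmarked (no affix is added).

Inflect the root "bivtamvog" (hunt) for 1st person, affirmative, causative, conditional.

omweybivtamvog

Attach person 1st person ey- → eybivtamvog.
voice = causative: zero marking, form stays eybivtamvog.
Attach mood conditional wi- → wieybivtamvog.
Attach polarity affirmative om- (before consonant 'w') → omwieybivtamvog.
Nasal assimilation: no change.
Apply vowel deletion: omwieybivtamvog → omweybivtamvog.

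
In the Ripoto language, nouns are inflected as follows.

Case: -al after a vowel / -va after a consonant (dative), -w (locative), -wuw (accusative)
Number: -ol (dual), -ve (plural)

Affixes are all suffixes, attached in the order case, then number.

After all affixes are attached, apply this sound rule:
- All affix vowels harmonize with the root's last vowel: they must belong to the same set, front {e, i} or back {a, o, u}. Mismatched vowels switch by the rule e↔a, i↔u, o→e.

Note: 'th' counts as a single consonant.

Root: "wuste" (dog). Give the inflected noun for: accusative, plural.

Attach case accusative -wuw → wustewuw.
Attach number plural -ve → wustewuwve.
Apply vowel harmony: wustewuwve → wustewiwve.

wustewiwve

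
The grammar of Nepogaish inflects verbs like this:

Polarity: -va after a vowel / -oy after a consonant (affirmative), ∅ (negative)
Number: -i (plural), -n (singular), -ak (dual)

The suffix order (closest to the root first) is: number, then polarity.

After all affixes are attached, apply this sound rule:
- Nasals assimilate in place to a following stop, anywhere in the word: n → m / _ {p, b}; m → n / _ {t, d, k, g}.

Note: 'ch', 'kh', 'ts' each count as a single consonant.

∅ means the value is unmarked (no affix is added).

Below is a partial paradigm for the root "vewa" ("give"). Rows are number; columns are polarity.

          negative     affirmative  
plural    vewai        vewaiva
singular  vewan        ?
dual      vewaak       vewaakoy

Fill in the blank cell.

Attach number singular -n → vewan.
Attach polarity affirmative -oy (after consonant 'n') → vewanoy.
Nasal assimilation: no change.

vewanoy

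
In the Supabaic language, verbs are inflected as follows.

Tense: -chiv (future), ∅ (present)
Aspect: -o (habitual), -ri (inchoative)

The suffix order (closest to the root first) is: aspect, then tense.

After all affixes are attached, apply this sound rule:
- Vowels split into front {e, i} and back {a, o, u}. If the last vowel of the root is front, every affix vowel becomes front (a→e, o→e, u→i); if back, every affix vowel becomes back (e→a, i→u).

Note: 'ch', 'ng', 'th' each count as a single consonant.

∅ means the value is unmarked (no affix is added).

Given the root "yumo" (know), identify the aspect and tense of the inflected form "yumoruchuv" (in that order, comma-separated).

inchoative, future

Segment: yumo-ri-chiv.
aspect: -ri → inchoative.
tense: -chiv → future.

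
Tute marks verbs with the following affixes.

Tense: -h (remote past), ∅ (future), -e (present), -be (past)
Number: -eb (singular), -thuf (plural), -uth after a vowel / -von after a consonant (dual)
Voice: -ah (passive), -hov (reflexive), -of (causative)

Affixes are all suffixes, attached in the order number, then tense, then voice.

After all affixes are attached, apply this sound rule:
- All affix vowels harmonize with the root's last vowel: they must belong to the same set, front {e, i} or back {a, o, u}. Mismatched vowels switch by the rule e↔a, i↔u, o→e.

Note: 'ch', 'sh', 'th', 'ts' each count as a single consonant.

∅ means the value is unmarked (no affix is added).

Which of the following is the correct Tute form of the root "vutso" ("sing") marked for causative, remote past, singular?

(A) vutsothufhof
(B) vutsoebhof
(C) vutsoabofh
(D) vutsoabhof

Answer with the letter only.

D

Attach number singular -eb → vutsoeb.
Attach tense remote past -h → vutsoebh.
Attach voice causative -of → vutsoebhof.
Apply vowel harmony: vutsoebhof → vutsoabhof.
So the correct form is vutsoabhof, option (D).
(C) vutsoabofh is wrong: it has the affixes in the wrong order.
(B) vutsoebhof is wrong: it fails to apply the sound rule(s).
(A) vutsothufhof is wrong: it uses plural instead of singular for number.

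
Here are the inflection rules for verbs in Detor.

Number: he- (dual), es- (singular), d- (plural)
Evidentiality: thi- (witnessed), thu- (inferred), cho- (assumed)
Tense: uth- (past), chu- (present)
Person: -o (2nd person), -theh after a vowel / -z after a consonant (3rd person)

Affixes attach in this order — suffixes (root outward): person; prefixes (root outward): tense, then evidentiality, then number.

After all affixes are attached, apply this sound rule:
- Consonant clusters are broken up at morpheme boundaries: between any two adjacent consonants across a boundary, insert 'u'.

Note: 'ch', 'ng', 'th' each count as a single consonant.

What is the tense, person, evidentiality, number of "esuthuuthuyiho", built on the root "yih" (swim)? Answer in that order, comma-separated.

Segment: es-thu-uth-yih-o.
tense: uth- → past.
person: -o → 2nd person.
evidentiality: thu- → inferred.
number: es- → singular.

past, 2nd person, inferred, singular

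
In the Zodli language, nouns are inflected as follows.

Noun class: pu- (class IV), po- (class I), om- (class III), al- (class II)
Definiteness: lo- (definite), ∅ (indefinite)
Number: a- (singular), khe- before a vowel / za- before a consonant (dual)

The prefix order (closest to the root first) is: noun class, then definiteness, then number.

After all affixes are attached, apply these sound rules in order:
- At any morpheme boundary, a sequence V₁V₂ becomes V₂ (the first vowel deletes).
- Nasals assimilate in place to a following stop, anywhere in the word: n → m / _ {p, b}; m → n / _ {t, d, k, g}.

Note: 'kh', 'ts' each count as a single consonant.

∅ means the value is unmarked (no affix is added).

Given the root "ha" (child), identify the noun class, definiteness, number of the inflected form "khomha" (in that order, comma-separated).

class III, indefinite, dual

Segment: khe-om-ha.
noun class: om- → class III.
definiteness: ∅ → indefinite.
number: khe/za- → dual.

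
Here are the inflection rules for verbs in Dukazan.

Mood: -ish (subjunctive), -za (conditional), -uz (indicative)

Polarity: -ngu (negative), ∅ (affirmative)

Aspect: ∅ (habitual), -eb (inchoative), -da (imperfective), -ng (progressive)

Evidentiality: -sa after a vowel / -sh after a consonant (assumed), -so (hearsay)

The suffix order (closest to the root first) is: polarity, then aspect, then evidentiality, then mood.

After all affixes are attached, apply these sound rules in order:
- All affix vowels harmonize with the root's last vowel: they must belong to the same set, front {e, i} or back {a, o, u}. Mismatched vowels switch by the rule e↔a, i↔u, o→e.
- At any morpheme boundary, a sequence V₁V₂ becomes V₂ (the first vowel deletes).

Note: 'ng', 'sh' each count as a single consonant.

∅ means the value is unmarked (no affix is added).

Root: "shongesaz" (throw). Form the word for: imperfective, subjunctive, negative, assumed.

Attach polarity negative -ngu → shongesazngu.
Attach aspect imperfective -da → shongesaznguda.
Attach evidentiality assumed -sa (after vowel 'a') → shongesazngudasa.
Attach mood subjunctive -ish → shongesazngudasaish.
Apply vowel harmony: shongesazngudasaish → shongesazngudasaush.
Apply vowel deletion: shongesazngudasaush → shongesazngudasush.

shongesazngudasush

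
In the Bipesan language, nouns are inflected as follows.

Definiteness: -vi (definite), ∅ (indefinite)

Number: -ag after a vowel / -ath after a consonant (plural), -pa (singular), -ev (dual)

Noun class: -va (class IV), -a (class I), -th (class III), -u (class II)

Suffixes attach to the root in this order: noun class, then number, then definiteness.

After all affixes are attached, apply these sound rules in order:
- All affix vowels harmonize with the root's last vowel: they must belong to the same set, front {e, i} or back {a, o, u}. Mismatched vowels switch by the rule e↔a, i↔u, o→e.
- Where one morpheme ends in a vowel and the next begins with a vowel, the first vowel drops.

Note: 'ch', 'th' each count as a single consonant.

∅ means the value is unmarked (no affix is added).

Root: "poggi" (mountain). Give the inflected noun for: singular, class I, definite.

Attach noun class class I -a → poggia.
Attach number singular -pa → poggiapa.
Attach definiteness definite -vi → poggiapavi.
Apply vowel harmony: poggiapavi → poggiepevi.
Apply vowel deletion: poggiepevi → poggepevi.

poggepevi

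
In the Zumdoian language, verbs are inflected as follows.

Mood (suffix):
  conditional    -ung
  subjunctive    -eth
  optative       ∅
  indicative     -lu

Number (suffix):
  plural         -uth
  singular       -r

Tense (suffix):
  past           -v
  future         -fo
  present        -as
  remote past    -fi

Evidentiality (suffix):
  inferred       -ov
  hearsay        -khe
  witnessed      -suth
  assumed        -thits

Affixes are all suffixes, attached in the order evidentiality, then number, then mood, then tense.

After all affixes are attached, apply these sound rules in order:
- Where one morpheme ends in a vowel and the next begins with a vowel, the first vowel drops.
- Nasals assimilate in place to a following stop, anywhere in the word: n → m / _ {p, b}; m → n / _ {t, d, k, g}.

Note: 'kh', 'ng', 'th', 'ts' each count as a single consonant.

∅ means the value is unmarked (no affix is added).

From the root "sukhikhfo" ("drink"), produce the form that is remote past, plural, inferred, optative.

Attach evidentiality inferred -ov → sukhikhfoov.
Attach number plural -uth → sukhikhfoovuth.
mood = optative: zero marking, form stays sukhikhfoovuth.
Attach tense remote past -fi → sukhikhfoovuthfi.
Apply vowel deletion: sukhikhfoovuthfi → sukhikhfovuthfi.
Nasal assimilation: no change.

sukhikhfovuthfi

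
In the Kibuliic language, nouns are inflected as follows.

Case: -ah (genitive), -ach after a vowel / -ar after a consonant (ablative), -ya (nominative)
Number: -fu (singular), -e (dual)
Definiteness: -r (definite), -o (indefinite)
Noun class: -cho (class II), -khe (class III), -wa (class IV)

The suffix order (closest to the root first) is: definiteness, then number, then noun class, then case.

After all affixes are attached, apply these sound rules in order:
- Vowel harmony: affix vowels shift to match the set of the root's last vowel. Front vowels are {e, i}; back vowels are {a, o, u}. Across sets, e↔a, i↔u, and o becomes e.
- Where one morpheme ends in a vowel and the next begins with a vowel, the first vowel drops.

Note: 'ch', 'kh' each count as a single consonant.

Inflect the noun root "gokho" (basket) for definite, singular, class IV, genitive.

Attach definiteness definite -r → gokhor.
Attach number singular -fu → gokhorfu.
Attach noun class class IV -wa → gokhorfuwa.
Attach case genitive -ah → gokhorfuwaah.
Vowel harmony: no change.
Apply vowel deletion: gokhorfuwaah → gokhorfuwah.

gokhorfuwah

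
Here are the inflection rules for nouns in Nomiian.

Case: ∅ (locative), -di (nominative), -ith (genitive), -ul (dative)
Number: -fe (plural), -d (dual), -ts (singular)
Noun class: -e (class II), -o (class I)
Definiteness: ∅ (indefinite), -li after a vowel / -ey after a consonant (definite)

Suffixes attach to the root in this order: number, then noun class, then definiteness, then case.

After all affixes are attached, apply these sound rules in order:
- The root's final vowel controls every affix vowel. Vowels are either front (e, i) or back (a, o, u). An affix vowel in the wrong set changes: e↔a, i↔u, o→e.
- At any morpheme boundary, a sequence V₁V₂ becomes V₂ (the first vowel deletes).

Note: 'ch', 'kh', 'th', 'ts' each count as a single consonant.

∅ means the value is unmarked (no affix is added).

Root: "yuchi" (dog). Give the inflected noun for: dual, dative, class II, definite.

yuchidelil

Attach number dual -d → yuchid.
Attach noun class class II -e → yuchide.
Attach definiteness definite -li (after vowel 'e') → yuchideli.
Attach case dative -ul → yuchideliul.
Apply vowel harmony: yuchideliul → yuchideliil.
Apply vowel deletion: yuchideliil → yuchidelil.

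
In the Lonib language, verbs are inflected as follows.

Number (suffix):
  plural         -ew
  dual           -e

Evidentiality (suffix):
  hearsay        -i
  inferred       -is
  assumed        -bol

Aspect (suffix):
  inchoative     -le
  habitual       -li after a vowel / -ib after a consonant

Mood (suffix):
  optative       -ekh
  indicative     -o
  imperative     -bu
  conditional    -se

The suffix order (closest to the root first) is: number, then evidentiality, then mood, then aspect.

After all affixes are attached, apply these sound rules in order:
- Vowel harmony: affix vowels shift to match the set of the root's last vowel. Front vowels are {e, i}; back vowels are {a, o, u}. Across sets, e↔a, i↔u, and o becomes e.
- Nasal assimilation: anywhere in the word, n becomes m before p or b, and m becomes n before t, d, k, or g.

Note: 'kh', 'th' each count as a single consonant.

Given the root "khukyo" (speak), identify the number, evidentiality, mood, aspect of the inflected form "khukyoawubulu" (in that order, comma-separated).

plural, hearsay, imperative, habitual

Segment: khukyo-ew-i-bu-li.
number: -ew → plural.
evidentiality: -i → hearsay.
mood: -bu → imperative.
aspect: -li/ib → habitual.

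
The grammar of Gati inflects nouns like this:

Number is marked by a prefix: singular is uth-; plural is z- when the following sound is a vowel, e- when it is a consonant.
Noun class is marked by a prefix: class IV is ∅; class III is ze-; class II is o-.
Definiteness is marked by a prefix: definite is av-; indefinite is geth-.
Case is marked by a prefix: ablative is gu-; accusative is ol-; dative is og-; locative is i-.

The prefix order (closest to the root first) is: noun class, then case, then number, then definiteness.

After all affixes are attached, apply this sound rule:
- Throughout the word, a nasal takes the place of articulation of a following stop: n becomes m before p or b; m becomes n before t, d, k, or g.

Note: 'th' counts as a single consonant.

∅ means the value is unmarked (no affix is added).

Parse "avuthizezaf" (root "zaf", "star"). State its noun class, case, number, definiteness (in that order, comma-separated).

class III, locative, singular, definite

Segment: av-uth-i-ze-zaf.
noun class: ze- → class III.
case: i- → locative.
number: uth- → singular.
definiteness: av- → definite.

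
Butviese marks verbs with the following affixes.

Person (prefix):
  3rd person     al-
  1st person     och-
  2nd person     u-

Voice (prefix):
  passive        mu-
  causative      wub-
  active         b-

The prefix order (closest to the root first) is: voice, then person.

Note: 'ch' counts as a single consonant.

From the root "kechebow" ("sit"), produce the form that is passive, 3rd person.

Attach voice passive mu- → mukechebow.
Attach person 3rd person al- → almukechebow.

almukechebow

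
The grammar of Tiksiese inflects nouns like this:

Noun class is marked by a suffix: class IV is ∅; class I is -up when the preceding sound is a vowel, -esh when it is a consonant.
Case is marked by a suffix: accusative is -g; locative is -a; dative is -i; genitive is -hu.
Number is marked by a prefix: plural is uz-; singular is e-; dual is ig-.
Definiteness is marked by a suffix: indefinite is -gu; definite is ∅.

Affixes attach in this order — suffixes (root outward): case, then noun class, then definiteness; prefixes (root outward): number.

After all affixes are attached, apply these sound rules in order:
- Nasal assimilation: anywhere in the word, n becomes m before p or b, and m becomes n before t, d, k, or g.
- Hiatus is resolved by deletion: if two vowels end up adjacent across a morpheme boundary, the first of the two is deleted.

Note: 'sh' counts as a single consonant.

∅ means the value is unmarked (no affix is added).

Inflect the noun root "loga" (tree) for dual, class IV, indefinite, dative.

Attach case dative -i → logai.
noun class = class IV: zero marking, form stays logai.
Attach definiteness indefinite -gu → logaigu.
Attach number dual ig- → iglogaigu.
Nasal assimilation: no change.
Apply vowel deletion: iglogaigu → iglogigu.

iglogigu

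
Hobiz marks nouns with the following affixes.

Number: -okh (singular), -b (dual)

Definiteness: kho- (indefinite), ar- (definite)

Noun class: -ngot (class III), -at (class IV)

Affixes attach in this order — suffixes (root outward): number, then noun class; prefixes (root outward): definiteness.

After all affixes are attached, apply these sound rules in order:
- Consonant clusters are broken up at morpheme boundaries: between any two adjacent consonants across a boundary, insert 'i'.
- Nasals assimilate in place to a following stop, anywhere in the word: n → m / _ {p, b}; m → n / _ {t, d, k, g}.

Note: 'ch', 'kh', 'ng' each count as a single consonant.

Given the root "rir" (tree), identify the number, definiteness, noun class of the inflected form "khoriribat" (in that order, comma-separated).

dual, indefinite, class IV

Segment: kho-rir-b-at.
number: -b → dual.
definiteness: kho- → indefinite.
noun class: -at → class IV.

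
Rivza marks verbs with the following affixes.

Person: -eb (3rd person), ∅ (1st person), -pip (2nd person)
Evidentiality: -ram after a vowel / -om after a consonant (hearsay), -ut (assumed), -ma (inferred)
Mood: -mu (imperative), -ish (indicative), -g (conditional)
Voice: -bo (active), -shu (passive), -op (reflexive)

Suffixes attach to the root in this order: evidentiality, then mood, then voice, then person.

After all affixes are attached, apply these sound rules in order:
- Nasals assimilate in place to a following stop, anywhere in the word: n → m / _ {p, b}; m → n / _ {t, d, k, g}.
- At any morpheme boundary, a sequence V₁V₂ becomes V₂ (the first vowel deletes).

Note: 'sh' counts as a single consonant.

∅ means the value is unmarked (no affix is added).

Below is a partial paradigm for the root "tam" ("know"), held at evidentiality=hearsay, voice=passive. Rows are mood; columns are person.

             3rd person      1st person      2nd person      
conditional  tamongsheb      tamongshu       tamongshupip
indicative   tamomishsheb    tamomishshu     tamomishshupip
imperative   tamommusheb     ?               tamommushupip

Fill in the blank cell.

Attach evidentiality hearsay -om (after consonant 'm') → tamom.
Attach mood imperative -mu → tamommu.
Attach voice passive -shu → tamommushu.
person = 1st person: zero marking, form stays tamommushu.
Nasal assimilation: no change.
Vowel deletion: no change.

tamommushu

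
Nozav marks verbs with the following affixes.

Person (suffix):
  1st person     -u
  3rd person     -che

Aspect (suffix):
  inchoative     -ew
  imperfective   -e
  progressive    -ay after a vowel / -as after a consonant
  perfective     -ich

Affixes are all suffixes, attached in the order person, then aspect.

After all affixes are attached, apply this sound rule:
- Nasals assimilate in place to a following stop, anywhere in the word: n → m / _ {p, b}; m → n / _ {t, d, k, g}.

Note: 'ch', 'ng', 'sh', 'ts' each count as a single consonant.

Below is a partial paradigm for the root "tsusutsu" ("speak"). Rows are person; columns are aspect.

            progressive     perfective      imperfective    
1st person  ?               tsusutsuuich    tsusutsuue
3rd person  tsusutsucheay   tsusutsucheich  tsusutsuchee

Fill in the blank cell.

tsusutsuuay

Attach person 1st person -u → tsusutsuu.
Attach aspect progressive -ay (after vowel 'u') → tsusutsuuay.
Nasal assimilation: no change.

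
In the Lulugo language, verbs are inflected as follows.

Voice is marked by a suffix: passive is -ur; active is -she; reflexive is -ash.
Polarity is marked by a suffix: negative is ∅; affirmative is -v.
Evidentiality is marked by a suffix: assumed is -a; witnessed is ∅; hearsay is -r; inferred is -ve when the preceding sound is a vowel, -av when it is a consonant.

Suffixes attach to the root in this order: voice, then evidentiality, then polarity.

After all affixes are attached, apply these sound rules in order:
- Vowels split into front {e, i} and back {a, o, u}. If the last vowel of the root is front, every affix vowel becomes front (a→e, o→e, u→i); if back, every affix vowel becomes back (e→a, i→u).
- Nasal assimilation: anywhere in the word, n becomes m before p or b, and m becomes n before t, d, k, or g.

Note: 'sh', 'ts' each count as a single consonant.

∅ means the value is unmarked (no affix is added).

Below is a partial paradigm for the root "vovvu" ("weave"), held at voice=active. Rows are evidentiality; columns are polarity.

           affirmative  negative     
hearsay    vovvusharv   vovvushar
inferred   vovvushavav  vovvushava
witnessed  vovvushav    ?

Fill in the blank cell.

Attach voice active -she → vovvushe.
evidentiality = witnessed: zero marking, form stays vovvushe.
polarity = negative: zero marking, form stays vovvushe.
Apply vowel harmony: vovvushe → vovvusha.
Nasal assimilation: no change.

vovvusha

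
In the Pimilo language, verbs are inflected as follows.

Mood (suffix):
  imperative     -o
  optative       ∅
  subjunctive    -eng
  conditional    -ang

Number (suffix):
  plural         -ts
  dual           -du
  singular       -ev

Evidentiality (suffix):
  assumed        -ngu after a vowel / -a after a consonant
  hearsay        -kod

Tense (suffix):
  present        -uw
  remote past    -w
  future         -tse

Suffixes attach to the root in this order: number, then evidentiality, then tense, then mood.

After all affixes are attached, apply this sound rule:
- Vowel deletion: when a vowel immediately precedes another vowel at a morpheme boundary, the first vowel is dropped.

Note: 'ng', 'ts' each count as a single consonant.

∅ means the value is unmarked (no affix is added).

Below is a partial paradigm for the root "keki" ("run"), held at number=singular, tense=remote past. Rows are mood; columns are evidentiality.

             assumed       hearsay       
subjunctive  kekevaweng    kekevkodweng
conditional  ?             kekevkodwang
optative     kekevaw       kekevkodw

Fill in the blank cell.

Attach number singular -ev → kekiev.
Attach evidentiality assumed -a (after consonant 'v') → kekieva.
Attach tense remote past -w → kekievaw.
Attach mood conditional -ang → kekievawang.
Apply vowel deletion: kekievawang → kekevawang.

kekevawang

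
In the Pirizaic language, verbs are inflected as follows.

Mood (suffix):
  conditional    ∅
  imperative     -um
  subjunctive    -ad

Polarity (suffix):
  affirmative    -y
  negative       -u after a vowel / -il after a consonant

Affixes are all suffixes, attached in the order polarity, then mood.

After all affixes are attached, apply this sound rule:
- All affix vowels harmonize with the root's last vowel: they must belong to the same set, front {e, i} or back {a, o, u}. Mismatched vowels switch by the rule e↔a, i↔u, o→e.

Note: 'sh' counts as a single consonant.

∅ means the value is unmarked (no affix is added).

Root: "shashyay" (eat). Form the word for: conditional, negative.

shashyayul

Attach polarity negative -il (after consonant 'y') → shashyayil.
mood = conditional: zero marking, form stays shashyayil.
Apply vowel harmony: shashyayil → shashyayul.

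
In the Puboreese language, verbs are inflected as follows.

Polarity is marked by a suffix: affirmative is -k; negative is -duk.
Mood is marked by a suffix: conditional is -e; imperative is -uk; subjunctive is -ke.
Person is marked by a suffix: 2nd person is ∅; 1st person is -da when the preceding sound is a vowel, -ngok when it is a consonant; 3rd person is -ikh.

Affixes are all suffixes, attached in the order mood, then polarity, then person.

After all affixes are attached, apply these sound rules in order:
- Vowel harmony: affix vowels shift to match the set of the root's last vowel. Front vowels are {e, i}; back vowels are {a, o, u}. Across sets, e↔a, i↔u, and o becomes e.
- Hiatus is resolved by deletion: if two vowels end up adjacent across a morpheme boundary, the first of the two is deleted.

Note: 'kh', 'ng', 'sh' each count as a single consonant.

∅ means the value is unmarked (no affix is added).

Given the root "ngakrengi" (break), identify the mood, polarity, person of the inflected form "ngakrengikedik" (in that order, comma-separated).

subjunctive, negative, 2nd person

Segment: ngakrengi-ke-duk.
mood: -ke → subjunctive.
polarity: -duk → negative.
person: ∅ → 2nd person.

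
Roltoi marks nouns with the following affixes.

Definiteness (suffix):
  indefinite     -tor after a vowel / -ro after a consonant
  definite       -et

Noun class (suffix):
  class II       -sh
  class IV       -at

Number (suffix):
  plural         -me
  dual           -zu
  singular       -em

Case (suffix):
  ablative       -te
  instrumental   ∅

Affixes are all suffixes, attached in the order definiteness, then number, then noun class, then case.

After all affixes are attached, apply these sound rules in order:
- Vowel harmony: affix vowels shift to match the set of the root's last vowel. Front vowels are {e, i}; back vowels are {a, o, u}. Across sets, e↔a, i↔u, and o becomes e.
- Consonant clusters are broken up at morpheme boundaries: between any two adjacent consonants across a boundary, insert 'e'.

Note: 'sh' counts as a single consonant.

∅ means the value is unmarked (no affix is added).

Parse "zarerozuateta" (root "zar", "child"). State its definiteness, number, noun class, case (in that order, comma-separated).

Segment: zar-ro-zu-at-te.
definiteness: -tor/ro → indefinite.
number: -zu → dual.
noun class: -at → class IV.
case: -te → ablative.

indefinite, dual, class IV, ablative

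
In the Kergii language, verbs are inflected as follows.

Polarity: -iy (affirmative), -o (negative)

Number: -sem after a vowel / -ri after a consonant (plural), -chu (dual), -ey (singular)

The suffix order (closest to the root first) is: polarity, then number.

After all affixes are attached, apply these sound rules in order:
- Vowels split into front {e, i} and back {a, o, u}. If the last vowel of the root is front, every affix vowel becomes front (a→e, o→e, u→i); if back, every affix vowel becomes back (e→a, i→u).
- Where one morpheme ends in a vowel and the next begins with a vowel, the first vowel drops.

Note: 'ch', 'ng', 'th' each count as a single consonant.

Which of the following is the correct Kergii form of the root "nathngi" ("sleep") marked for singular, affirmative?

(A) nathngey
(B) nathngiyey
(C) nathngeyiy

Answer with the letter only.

B

Attach polarity affirmative -iy → nathngiiy.
Attach number singular -ey → nathngiiyey.
Vowel harmony: no change.
Apply vowel deletion: nathngiiyey → nathngiyey.
So the correct form is nathngiyey, option (B).
(C) nathngeyiy is wrong: it has the affixes in the wrong order.
(A) nathngey is wrong: it uses negative instead of affirmative for polarity.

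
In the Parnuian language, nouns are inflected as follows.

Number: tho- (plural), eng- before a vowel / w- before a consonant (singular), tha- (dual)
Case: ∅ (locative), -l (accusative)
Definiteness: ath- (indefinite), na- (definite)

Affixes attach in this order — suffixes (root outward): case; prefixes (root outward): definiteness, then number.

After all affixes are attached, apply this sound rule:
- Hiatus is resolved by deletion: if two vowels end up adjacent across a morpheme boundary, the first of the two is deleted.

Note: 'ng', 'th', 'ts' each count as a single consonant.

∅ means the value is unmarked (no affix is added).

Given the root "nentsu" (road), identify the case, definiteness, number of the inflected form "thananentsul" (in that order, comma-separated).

accusative, definite, dual

Segment: tha-na-nentsu-l.
case: -l → accusative.
definiteness: na- → definite.
number: tha- → dual.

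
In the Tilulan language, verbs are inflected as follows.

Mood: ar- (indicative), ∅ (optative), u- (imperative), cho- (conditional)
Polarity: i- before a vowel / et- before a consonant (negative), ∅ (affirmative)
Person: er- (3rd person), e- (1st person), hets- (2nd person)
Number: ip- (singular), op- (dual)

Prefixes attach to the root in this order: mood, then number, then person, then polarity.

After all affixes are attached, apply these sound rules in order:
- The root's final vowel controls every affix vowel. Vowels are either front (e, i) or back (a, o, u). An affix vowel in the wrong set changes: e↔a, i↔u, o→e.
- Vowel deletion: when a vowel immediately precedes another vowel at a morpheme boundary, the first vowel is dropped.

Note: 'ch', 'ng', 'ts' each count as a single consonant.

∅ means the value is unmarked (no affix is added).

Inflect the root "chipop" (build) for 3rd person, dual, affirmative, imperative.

Attach mood imperative u- → uchipop.
Attach number dual op- → opuchipop.
Attach person 3rd person er- → eropuchipop.
polarity = affirmative: zero marking, form stays eropuchipop.
Apply vowel harmony: eropuchipop → aropuchipop.
Vowel deletion: no change.

aropuchipop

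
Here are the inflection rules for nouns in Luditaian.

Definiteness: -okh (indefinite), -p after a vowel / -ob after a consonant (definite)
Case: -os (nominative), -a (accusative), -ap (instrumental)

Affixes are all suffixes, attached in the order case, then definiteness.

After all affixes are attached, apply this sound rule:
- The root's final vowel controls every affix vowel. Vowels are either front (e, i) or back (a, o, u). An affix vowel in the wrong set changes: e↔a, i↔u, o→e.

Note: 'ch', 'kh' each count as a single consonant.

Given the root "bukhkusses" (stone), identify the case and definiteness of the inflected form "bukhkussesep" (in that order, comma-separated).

accusative, definite

Segment: bukhkusses-a-p.
case: -a → accusative.
definiteness: -p/ob → definite.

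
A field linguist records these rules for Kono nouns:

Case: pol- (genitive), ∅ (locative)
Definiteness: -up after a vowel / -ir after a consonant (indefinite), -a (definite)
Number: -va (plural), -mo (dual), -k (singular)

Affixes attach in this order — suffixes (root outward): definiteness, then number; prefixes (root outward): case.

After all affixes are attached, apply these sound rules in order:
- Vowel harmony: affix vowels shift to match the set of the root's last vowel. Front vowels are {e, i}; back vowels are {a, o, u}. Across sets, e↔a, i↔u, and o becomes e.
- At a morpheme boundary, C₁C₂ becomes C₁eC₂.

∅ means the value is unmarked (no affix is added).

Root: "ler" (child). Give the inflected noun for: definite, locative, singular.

Attach definiteness definite -a → lera.
Attach number singular -k → lerak.
case = locative: zero marking, form stays lerak.
Apply vowel harmony: lerak → lerek.
Epenthesis: no change.

lerek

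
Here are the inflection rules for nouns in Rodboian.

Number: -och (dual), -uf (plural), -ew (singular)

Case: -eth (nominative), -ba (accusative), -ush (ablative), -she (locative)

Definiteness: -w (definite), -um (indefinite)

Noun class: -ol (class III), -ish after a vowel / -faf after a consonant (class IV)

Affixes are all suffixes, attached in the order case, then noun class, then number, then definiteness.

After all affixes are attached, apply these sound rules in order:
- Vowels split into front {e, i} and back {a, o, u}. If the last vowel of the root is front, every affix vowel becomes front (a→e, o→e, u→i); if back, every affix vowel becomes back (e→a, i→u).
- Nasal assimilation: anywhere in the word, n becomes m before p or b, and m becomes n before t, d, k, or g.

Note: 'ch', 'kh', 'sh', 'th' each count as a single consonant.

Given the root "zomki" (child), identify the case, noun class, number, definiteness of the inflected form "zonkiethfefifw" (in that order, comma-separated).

nominative, class IV, plural, definite

Segment: zomki-eth-faf-uf-w.
case: -eth → nominative.
noun class: -ish/faf → class IV.
number: -uf → plural.
definiteness: -w → definite.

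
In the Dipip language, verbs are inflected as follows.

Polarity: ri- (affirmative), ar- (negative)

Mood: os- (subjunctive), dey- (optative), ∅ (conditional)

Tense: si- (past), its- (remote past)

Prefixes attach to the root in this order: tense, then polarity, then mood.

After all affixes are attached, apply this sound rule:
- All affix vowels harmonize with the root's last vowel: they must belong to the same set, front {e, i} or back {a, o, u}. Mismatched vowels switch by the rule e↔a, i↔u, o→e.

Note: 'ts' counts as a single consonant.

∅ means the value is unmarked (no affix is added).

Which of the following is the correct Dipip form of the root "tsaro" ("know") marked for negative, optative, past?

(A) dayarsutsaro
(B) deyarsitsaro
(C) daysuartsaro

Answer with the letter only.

Attach tense past si- → sitsaro.
Attach polarity negative ar- → arsitsaro.
Attach mood optative dey- → deyarsitsaro.
Apply vowel harmony: deyarsitsaro → dayarsutsaro.
So the correct form is dayarsutsaro, option (A).
(B) deyarsitsaro is wrong: it fails to apply the sound rule(s).
(C) daysuartsaro is wrong: it has the affixes in the wrong order.

A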